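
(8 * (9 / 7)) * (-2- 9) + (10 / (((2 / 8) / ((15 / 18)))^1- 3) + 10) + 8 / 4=-19816 / 189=-104.85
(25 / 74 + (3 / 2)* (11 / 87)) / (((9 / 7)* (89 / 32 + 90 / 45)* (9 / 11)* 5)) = 1394624 / 66488445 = 0.02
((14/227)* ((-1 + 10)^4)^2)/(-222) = -100442349/8399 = -11958.85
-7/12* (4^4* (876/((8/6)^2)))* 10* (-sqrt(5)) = 735840* sqrt(5) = 1645388.26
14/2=7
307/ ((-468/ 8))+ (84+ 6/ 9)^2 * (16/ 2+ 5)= 93184.53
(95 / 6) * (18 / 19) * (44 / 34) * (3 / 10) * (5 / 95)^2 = 99 / 6137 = 0.02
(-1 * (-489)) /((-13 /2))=-75.23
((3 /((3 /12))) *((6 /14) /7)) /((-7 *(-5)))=36 /1715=0.02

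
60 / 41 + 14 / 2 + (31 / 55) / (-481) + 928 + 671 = 1743541959 / 1084655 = 1607.46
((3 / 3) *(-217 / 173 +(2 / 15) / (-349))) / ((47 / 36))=-13636092 / 14188595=-0.96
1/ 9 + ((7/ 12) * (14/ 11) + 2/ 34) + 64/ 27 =33149/ 10098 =3.28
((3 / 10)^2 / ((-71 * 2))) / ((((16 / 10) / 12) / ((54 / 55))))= -729 / 156200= -0.00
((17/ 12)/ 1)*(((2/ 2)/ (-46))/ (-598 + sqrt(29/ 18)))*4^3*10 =1360*sqrt(58)/ 148047389 + 212160/ 6436843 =0.03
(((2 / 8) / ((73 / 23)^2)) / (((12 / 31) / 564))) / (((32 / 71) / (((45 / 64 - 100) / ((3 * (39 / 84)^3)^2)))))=-40914511238884885 / 462997172898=-88368.81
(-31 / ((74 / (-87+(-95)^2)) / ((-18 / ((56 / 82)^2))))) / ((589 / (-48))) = -405669006 / 34447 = -11776.61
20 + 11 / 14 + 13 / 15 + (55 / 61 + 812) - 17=10472867 / 12810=817.55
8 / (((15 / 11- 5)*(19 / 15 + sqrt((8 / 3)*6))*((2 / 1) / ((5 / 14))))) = -165 / 2212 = -0.07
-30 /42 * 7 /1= -5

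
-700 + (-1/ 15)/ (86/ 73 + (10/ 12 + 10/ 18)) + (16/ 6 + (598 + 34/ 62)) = -154979489/ 1568445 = -98.81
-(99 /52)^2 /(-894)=3267 /805792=0.00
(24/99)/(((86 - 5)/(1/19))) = 8/50787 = 0.00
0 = 0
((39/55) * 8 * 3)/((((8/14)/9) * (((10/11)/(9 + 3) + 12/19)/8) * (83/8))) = 107557632/368105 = 292.19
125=125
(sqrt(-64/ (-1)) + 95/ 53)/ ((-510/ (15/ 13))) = -519/ 23426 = -0.02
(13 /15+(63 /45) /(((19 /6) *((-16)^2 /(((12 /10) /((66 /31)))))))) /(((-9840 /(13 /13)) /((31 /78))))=-53965823 /1539952128000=-0.00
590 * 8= 4720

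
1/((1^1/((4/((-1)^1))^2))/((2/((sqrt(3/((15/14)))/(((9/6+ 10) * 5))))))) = 920 * sqrt(70)/7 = 1099.61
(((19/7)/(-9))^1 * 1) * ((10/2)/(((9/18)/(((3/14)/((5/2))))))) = -38/147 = -0.26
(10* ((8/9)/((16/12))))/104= 5/78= 0.06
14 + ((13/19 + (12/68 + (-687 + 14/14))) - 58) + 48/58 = -6822096/9367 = -728.31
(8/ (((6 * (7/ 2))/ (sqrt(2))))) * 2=16 * sqrt(2)/ 21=1.08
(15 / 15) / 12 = 1 / 12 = 0.08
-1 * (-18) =18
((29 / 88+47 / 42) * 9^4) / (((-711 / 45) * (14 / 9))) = -263456955 / 681296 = -386.70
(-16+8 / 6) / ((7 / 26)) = -1144 / 21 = -54.48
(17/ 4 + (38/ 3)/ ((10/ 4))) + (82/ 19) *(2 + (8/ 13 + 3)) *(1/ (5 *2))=173989/ 14820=11.74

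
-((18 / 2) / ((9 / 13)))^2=-169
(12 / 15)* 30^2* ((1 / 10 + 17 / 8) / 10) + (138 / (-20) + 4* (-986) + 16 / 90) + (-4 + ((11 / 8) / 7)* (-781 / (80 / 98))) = -11469457 / 2880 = -3982.45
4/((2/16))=32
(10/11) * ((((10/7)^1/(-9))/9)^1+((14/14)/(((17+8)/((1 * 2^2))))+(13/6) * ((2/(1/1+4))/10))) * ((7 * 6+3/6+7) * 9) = 6493/70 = 92.76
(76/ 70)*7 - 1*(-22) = 148/ 5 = 29.60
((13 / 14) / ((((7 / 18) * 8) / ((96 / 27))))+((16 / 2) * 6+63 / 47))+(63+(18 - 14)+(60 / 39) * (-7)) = 3192468 / 29939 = 106.63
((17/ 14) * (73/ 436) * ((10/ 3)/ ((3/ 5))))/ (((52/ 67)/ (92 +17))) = 2078675/ 13104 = 158.63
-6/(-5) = 1.20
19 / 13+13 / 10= 359 / 130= 2.76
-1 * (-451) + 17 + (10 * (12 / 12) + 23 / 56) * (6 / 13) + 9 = 175377 / 364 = 481.80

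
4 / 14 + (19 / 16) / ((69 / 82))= 6557 / 3864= 1.70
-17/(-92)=0.18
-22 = -22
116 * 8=928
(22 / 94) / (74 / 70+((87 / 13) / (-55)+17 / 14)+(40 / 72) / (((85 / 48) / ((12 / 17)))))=31821790 / 322402657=0.10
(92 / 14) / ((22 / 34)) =782 / 77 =10.16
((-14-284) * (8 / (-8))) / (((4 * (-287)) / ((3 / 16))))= -447 / 9184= -0.05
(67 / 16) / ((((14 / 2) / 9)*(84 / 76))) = 3819 / 784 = 4.87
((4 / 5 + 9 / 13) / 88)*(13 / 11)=97 / 4840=0.02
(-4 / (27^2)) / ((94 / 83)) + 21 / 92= 704251 / 3152196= 0.22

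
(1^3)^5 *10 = 10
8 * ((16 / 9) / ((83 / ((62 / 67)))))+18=908818 / 50049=18.16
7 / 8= 0.88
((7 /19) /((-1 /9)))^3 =-36.46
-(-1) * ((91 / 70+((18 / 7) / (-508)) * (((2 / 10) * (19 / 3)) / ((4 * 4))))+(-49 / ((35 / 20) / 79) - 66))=-64767573 / 28448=-2276.70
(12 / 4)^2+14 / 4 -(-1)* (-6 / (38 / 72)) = 43 / 38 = 1.13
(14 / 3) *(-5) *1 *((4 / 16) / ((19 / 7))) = -245 / 114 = -2.15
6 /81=2 /27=0.07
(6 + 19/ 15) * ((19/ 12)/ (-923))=-2071/ 166140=-0.01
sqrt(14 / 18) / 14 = sqrt(7) / 42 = 0.06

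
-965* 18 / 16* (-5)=43425 / 8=5428.12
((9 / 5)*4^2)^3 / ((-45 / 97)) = -51491.64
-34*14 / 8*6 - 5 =-362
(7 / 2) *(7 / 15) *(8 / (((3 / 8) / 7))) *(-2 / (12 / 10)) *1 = -10976 / 27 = -406.52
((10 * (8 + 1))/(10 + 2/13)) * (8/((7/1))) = 780/77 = 10.13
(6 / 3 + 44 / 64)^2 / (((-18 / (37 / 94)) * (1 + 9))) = -68413 / 4331520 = -0.02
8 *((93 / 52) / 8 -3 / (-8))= 249 / 52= 4.79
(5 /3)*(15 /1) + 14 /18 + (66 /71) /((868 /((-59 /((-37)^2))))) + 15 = 15481644799 /379659294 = 40.78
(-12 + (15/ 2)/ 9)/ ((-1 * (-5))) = -67/ 30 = -2.23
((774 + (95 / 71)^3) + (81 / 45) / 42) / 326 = 19452707963 / 8167529020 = 2.38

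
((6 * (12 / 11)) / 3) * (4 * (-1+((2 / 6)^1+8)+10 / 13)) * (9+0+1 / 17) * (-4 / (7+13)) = -128.12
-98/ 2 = -49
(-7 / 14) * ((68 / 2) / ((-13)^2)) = -17 / 169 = -0.10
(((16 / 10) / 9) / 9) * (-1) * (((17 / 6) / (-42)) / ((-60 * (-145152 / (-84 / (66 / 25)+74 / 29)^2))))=0.00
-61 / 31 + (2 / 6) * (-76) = -2539 / 93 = -27.30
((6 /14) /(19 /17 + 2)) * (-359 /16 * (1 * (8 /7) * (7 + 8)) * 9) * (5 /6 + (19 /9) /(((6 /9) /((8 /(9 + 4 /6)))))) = -495166905 /301252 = -1643.70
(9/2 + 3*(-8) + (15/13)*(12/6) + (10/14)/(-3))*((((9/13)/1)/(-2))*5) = 142755/4732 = 30.17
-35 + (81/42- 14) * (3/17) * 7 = -1697/34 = -49.91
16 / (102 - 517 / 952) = 15232 / 96587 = 0.16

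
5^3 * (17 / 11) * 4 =8500 / 11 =772.73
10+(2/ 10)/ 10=501/ 50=10.02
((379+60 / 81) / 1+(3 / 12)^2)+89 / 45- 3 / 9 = 823927 / 2160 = 381.45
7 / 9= 0.78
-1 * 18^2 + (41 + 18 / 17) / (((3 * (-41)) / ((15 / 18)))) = -4068479 / 12546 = -324.28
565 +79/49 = 27764/49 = 566.61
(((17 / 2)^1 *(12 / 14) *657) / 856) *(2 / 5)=2.24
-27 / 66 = -9 / 22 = -0.41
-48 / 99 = -16 / 33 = -0.48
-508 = -508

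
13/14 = 0.93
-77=-77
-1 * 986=-986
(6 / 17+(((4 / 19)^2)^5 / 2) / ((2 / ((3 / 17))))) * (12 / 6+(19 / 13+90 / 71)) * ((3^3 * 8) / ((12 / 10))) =28903073170425096600 / 96202560651155491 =300.44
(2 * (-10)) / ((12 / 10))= -50 / 3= -16.67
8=8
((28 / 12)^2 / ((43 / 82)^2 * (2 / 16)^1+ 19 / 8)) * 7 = 376544 / 23805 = 15.82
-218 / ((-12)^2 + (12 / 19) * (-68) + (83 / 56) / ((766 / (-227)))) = -2.17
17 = 17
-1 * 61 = -61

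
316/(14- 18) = -79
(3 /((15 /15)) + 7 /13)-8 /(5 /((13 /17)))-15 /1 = -12.69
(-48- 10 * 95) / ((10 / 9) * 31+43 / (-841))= -7553862 / 260323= -29.02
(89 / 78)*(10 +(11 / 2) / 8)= 5073 / 416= 12.19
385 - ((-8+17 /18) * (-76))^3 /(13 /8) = -899187327163 /9477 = -94881009.51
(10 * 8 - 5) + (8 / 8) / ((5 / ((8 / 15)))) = 5633 / 75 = 75.11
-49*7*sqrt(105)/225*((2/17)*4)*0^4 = 0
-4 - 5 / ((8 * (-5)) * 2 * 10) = -639 / 160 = -3.99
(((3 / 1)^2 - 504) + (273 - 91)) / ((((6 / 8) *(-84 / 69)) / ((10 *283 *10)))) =203731700 / 21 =9701509.52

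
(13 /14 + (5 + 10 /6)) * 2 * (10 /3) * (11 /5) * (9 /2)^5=23022549 /112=205558.47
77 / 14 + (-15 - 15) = -49 / 2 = -24.50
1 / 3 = 0.33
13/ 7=1.86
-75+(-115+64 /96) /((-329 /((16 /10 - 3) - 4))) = -18066 /235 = -76.88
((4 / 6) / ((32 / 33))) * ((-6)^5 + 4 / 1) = -5343.25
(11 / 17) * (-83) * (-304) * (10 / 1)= 2775520 / 17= 163265.88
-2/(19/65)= -130/19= -6.84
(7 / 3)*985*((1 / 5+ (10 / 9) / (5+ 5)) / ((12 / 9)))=9653 / 18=536.28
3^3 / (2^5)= 27 / 32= 0.84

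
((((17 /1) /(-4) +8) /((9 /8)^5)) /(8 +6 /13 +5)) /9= 106496 /6200145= 0.02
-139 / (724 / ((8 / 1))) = -278 / 181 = -1.54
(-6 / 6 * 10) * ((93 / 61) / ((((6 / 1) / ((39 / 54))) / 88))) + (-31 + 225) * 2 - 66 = 88118 / 549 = 160.51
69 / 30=23 / 10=2.30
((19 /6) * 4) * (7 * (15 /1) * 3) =3990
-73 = -73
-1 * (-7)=7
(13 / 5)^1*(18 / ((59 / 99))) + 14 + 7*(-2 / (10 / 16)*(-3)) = 9424 / 59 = 159.73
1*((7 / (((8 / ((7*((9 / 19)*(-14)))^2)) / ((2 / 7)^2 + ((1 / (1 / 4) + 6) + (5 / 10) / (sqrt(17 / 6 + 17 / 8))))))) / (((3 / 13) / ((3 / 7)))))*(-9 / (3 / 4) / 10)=-4024566 / 95 -1083537*sqrt(714) / 30685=-43307.41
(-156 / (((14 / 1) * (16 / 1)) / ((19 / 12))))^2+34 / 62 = 2744271 / 1555456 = 1.76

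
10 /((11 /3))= 30 /11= 2.73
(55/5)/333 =11/333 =0.03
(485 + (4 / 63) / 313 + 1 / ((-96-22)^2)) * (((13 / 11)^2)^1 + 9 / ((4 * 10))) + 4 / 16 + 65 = 226385021918807 / 265781200608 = 851.77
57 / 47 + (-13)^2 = 8000 / 47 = 170.21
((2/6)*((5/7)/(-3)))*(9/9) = -5/63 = -0.08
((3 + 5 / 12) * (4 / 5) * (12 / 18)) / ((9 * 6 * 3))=41 / 3645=0.01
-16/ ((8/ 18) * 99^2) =-4/ 1089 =-0.00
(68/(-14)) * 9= -306/7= -43.71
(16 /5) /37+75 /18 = 4721 /1110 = 4.25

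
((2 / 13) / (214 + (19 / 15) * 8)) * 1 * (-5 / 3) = -25 / 21853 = -0.00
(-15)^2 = 225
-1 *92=-92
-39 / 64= -0.61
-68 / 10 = -34 / 5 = -6.80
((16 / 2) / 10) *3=12 / 5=2.40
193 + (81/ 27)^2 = 202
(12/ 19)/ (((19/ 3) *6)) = 6/ 361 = 0.02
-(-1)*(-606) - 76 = -682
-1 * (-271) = 271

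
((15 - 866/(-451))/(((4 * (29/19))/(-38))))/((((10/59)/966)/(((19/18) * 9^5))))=-9786140272692693/261580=-37411653309.48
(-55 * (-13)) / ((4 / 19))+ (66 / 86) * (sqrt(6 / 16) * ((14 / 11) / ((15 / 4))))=14 * sqrt(6) / 215+ 13585 / 4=3396.41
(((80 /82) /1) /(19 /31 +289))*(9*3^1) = 16740 /184049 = 0.09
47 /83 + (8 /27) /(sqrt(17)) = 8* sqrt(17) /459 + 47 /83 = 0.64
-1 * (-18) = 18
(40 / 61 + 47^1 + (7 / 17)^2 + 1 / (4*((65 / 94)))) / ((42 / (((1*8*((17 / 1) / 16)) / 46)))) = 36811041 / 173635280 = 0.21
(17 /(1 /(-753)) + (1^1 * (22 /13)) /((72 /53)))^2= 163833709.46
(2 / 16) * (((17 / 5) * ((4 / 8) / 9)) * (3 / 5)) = 17 / 1200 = 0.01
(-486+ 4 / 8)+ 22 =-927 / 2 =-463.50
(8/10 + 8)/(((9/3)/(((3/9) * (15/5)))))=2.93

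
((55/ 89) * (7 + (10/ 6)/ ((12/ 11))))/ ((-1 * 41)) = -16885/ 131364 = -0.13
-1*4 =-4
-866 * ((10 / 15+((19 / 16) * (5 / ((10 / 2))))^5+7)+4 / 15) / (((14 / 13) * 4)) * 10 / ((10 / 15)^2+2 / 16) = -2734377303723 / 75235328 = -36344.33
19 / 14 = 1.36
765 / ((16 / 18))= 6885 / 8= 860.62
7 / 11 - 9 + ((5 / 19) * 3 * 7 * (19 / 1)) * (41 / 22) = 4121 / 22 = 187.32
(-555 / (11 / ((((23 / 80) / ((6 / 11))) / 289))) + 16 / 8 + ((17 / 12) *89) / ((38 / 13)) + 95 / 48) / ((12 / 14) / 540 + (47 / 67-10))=-174372457665 / 34476715088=-5.06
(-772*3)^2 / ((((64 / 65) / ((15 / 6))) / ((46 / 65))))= 9638178.75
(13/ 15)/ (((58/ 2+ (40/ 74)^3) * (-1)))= -0.03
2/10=0.20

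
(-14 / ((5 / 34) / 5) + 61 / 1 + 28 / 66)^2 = 187169761 / 1089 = 171873.06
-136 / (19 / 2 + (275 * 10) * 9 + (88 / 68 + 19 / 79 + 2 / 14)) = -2557072 / 465559659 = -0.01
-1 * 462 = -462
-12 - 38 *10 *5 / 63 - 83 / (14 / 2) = -3403 / 63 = -54.02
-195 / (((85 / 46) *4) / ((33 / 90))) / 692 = -3289 / 235280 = -0.01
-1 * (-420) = 420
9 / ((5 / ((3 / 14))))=27 / 70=0.39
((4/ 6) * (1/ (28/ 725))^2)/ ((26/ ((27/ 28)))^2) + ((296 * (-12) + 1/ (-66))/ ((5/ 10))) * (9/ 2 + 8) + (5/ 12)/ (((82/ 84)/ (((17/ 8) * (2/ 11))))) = -24960749810052365/ 281090793984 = -88799.60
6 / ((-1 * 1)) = -6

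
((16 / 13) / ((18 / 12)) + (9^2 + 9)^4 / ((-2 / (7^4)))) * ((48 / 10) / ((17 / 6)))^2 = -21232470954018816 / 93925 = -226057715773.42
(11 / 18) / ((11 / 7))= 7 / 18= 0.39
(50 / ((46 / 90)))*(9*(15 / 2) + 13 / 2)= 166500 / 23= 7239.13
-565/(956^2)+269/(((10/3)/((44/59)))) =16225853069/269611120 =60.18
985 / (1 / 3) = 2955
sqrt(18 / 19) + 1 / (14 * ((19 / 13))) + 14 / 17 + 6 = 3 * sqrt(38) / 19 + 31077 / 4522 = 7.85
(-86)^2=7396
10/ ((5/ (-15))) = -30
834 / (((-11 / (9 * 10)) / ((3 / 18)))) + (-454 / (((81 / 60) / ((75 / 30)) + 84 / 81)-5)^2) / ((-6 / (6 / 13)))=-3463641070830 / 3053570663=-1134.29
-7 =-7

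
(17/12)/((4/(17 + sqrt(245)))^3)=16541*sqrt(5)/96 + 1156/3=770.61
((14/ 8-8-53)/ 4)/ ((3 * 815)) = -79/ 13040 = -0.01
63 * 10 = 630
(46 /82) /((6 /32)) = 368 /123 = 2.99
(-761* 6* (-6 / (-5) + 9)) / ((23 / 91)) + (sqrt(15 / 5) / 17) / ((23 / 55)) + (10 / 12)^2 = -762866141 / 4140 + 55* sqrt(3) / 391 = -184266.94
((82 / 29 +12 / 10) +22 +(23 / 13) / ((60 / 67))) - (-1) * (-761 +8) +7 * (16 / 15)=-5410177 / 7540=-717.53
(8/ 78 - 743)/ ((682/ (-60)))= 289730/ 4433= 65.36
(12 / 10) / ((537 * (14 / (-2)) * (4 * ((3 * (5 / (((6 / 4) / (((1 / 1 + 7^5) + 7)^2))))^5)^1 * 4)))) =-1 / 111813633344887689028277990675449368632812500000000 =-0.00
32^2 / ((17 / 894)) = 915456 / 17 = 53850.35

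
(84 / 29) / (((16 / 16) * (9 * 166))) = 14 / 7221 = 0.00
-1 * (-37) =37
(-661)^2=436921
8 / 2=4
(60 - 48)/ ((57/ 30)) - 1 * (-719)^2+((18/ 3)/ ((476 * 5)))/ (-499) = -5832484359647/ 11282390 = -516954.68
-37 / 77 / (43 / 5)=-185 / 3311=-0.06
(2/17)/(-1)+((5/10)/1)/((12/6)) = 9/68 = 0.13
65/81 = 0.80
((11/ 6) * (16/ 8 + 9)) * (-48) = -968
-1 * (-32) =32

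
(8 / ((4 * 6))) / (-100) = -1 / 300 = -0.00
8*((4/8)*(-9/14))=-18/7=-2.57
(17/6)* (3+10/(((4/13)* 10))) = 425/24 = 17.71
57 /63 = 19 /21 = 0.90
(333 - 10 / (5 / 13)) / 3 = 307 / 3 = 102.33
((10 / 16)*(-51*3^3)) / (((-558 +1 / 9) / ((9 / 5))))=111537 / 40168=2.78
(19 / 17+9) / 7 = 172 / 119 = 1.45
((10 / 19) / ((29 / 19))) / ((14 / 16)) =80 / 203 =0.39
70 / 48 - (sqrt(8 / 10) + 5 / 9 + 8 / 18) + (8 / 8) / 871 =9605 / 20904 - 2 * sqrt(5) / 5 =-0.43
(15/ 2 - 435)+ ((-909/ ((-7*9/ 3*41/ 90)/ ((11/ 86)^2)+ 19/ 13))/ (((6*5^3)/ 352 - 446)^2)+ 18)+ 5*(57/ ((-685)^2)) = -6455580355272494360790093/ 15764566679173589175370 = -409.50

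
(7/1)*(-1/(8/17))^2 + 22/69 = 140995/4416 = 31.93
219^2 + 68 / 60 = 719432 / 15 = 47962.13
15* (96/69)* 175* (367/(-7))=-4404000/23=-191478.26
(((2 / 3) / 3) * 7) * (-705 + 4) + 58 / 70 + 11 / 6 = -685303 / 630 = -1087.78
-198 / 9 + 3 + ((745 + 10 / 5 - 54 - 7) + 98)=765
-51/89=-0.57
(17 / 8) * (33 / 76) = 561 / 608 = 0.92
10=10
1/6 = 0.17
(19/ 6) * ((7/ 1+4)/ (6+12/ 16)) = 418/ 81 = 5.16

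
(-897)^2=804609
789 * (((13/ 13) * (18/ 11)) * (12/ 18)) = 9468/ 11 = 860.73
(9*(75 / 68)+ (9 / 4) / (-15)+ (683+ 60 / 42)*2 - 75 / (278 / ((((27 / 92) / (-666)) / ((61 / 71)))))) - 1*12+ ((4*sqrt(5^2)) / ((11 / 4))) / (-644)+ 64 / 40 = 147693881352353 / 107945809840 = 1368.22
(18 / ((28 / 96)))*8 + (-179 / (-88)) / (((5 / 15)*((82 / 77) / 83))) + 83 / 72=40107677 / 41328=970.47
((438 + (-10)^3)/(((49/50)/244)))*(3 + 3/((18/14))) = -109702400/147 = -746274.83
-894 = -894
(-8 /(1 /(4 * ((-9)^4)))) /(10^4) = -13122 /625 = -21.00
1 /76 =0.01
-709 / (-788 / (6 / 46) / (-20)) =-10635 / 4531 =-2.35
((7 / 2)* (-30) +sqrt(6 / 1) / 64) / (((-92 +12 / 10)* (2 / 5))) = 2625 / 908 - 25* sqrt(6) / 58112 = 2.89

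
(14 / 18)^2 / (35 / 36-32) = -196 / 10053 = -0.02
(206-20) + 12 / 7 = 1314 / 7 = 187.71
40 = 40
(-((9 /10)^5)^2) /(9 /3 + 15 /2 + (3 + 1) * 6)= -1162261467 /115000000000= -0.01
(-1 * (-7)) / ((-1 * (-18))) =7 / 18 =0.39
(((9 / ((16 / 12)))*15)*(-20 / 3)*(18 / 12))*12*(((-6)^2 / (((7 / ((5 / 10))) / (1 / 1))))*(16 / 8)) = -437400 / 7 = -62485.71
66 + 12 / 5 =342 / 5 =68.40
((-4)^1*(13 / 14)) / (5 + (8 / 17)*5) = -442 / 875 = -0.51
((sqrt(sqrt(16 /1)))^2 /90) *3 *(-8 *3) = -16 /5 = -3.20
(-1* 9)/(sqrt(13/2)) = -3.53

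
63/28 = 9/4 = 2.25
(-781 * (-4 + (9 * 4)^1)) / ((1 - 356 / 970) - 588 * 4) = 12121120 / 1140413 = 10.63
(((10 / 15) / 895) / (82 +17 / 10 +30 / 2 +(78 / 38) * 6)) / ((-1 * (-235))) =76 / 2661831135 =0.00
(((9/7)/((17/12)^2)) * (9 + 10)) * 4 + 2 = 102542/2023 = 50.69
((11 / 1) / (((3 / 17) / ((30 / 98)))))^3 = 817400375 / 117649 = 6947.79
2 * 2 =4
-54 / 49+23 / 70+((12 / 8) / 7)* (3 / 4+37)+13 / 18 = 141791 / 17640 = 8.04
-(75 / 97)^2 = -5625 / 9409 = -0.60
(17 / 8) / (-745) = -17 / 5960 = -0.00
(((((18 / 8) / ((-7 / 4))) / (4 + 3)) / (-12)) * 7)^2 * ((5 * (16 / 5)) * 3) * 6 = 162 / 49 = 3.31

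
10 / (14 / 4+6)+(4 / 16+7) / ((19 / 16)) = 7.16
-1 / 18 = -0.06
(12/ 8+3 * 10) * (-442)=-13923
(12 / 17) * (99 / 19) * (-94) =-111672 / 323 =-345.73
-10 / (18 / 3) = -5 / 3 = -1.67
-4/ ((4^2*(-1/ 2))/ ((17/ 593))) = 17/ 1186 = 0.01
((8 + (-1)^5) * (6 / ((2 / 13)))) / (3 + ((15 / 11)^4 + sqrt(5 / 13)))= 38.57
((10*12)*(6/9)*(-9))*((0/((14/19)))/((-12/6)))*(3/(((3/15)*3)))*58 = 0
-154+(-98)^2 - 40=9410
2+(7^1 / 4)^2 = 81 / 16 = 5.06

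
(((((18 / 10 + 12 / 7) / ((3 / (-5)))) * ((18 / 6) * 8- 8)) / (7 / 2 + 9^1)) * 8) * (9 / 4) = -23616 / 175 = -134.95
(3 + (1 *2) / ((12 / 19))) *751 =27787 / 6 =4631.17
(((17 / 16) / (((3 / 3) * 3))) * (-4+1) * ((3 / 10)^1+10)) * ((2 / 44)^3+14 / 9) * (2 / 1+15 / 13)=-10702674071 / 199330560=-53.69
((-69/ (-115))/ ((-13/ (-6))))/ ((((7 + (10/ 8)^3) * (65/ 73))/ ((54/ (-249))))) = -504576/ 66978925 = -0.01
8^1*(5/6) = 20/3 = 6.67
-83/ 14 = -5.93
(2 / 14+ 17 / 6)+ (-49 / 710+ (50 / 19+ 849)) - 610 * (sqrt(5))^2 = -2195.46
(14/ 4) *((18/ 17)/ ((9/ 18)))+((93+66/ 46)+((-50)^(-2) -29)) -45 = 27.85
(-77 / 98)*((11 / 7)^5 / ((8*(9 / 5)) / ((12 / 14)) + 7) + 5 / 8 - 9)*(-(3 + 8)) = -15434780691 / 224003696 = -68.90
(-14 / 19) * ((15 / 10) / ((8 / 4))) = -0.55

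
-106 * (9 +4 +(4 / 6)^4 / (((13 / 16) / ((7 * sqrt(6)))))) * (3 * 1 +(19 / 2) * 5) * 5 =-347945 - 47962880 * sqrt(6) / 1053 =-459516.30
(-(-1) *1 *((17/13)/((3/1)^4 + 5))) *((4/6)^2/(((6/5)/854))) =72590/15093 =4.81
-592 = -592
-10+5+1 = -4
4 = 4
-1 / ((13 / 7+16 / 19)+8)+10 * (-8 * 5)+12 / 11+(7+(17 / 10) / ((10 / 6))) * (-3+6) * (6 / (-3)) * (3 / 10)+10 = -1578755927 / 3913250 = -403.44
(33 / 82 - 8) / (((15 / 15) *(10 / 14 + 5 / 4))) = -8722 / 2255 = -3.87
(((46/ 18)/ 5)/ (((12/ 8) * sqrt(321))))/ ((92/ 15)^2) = 5 * sqrt(321)/ 177192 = 0.00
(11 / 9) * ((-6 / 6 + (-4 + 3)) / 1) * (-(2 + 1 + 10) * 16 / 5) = 4576 / 45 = 101.69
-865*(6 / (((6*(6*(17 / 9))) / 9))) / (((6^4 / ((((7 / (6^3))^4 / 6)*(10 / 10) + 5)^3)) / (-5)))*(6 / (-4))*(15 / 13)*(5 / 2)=-2316282862878740401677427598398600625 / 1615981562029109185089851602501632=-1433.36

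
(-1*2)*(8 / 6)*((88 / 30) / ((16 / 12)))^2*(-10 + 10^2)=-5808 / 5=-1161.60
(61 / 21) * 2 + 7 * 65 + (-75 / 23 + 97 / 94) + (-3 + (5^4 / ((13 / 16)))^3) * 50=2270100030780354475 / 99748194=22758307090.56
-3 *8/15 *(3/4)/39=-2/65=-0.03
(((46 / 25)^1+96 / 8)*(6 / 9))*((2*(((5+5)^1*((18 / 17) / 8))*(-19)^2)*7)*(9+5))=73444728 / 85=864055.62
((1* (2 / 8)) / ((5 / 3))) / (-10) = -0.02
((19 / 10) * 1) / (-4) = -19 / 40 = -0.48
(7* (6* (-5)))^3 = -9261000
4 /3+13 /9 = 2.78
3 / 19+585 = 11118 / 19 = 585.16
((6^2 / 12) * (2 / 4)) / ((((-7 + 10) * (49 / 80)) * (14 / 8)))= 160 / 343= 0.47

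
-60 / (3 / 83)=-1660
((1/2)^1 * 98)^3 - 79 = 117570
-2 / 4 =-1 / 2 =-0.50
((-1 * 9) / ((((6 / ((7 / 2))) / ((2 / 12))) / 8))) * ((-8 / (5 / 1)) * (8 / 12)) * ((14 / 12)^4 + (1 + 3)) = 10619 / 243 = 43.70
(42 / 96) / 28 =1 / 64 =0.02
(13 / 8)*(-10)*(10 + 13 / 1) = -373.75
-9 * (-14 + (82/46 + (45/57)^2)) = 866394/8303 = 104.35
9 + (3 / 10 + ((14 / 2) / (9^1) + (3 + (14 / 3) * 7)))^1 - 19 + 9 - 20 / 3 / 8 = 1571 / 45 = 34.91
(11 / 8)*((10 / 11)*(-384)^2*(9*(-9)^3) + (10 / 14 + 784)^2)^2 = 224413401428724251522601 / 211288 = 1062120903358090622.86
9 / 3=3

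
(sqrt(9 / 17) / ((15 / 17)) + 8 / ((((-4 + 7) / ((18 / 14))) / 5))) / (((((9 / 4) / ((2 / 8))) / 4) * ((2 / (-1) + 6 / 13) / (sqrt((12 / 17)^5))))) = -9984 * sqrt(51) / 34391 - 416 * sqrt(3) / 7225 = -2.17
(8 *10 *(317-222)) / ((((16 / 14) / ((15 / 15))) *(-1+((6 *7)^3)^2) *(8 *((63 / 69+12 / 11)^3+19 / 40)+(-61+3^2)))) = 538459710250 / 7191361421457644509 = 0.00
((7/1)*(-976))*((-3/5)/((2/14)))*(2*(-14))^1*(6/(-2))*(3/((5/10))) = 72309888/5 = 14461977.60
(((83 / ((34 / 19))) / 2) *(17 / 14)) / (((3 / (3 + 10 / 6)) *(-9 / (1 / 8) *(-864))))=1577 / 2239488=0.00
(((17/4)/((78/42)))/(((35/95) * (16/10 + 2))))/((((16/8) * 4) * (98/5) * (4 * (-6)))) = -8075/17611776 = -0.00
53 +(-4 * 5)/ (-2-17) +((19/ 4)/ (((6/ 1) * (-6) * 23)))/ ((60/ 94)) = 102025753/ 1887840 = 54.04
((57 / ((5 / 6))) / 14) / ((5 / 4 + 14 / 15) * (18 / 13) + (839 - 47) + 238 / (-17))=4446 / 710731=0.01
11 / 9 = 1.22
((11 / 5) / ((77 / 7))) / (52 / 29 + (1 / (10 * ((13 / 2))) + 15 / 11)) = 4147 / 65774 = 0.06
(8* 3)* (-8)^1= -192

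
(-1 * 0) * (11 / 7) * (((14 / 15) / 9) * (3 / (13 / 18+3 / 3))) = 0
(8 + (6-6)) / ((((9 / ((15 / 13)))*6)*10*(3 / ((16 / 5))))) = 32 / 1755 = 0.02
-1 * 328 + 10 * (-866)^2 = 7499232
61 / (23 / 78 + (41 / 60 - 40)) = -47580 / 30437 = -1.56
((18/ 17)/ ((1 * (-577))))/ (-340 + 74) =0.00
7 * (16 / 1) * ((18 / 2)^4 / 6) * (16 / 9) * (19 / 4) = 1034208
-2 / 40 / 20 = -1 / 400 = -0.00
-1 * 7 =-7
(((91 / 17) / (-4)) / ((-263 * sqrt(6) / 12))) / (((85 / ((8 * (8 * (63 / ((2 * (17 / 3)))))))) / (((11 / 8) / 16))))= 189189 * sqrt(6) / 51684760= 0.01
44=44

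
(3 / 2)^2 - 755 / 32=-683 / 32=-21.34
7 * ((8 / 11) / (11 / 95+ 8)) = 5320 / 8481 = 0.63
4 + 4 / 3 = 5.33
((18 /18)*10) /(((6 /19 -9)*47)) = -38 /1551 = -0.02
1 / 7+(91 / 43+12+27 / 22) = 102551 / 6622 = 15.49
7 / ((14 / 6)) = 3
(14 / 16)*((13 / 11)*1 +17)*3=525 / 11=47.73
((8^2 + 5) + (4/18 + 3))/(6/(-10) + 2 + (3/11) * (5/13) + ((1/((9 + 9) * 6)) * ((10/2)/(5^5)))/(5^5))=2178515625000/45393750143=47.99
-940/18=-470/9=-52.22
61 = 61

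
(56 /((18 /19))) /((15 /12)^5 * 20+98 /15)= 680960 /778389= 0.87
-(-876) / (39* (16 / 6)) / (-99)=-73 / 858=-0.09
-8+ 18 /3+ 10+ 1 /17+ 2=171 /17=10.06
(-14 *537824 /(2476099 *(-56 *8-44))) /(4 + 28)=117649 /609120354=0.00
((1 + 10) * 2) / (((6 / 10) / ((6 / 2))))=110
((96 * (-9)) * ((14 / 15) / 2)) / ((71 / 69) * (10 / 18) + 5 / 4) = -5007744 / 22625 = -221.34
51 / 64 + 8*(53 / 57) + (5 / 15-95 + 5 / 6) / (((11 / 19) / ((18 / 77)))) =-91621547 / 3089856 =-29.65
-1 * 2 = -2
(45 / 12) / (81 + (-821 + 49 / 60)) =-225 / 44351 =-0.01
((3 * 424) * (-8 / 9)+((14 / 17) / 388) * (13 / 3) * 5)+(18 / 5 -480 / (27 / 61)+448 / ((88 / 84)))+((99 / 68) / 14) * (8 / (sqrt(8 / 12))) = -2912118289 / 1632510+99 * sqrt(6) / 238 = -1782.81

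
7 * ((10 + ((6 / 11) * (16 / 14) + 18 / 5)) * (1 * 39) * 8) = 1708512 / 55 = 31063.85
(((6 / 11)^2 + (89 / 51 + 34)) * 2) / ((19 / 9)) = 1334514 / 39083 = 34.15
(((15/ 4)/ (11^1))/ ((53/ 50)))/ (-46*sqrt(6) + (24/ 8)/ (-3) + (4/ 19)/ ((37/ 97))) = 27680625/ 2438641675558 - 1420850875*sqrt(6)/ 1219320837779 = -0.00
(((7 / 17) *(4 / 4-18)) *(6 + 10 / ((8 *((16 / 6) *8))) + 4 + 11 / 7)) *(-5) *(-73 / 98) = -7606965 / 25088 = -303.21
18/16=9/8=1.12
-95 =-95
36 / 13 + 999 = 1001.77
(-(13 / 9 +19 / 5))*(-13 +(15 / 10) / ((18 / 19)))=8083 / 135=59.87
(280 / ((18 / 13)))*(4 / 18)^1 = 3640 / 81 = 44.94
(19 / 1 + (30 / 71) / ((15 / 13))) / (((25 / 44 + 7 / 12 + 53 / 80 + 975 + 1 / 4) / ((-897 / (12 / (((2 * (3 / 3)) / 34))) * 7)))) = -0.61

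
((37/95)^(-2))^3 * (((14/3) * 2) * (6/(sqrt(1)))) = 16044.25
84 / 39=28 / 13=2.15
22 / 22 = 1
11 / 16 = 0.69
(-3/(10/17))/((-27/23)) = 391/90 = 4.34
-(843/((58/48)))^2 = -409333824/841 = -486722.74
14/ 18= 7/ 9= 0.78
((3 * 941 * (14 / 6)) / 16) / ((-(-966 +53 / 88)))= 72457 / 169910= 0.43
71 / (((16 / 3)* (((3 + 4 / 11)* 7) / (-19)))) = -44517 / 4144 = -10.74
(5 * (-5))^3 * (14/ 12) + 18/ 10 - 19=-547391/ 30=-18246.37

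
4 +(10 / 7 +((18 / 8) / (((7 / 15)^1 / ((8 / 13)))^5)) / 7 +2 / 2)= 336801665295 / 43682250157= 7.71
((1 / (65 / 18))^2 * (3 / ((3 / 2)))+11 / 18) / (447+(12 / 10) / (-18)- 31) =58139 / 31631730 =0.00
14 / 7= 2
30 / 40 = 3 / 4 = 0.75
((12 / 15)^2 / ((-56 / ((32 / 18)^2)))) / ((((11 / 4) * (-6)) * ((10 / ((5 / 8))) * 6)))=32 / 1403325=0.00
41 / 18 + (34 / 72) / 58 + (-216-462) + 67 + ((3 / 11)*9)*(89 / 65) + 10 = -296271587 / 497640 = -595.35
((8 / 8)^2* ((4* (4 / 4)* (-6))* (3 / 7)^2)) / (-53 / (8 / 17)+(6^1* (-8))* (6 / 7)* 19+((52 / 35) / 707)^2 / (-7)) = 16794926400 / 3407397046523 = 0.00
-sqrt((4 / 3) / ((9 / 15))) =-2 * sqrt(5) / 3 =-1.49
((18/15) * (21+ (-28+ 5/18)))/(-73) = 121/1095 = 0.11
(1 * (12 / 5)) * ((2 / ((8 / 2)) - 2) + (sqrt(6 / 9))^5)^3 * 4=-1714 / 45 + 107024 * sqrt(6) / 10935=-14.12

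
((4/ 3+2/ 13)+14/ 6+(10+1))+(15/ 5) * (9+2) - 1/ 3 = 1852/ 39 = 47.49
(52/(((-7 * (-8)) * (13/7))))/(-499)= -1/998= -0.00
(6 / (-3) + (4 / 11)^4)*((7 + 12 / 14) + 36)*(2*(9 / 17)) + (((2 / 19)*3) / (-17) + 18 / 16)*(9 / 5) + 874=1038026262197 / 1324132040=783.93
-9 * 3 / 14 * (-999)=26973 / 14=1926.64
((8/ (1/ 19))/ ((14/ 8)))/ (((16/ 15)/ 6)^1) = 3420/ 7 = 488.57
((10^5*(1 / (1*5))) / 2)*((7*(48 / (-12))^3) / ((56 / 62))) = -4960000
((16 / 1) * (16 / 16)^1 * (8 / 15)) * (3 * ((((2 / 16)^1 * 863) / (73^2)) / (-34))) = -6904 / 452965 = -0.02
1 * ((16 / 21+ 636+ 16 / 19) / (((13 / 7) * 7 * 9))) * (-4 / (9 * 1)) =-1017616 / 420147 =-2.42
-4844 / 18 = -2422 / 9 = -269.11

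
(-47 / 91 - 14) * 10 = -13210 / 91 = -145.16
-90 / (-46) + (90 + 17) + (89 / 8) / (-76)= 1521601 / 13984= 108.81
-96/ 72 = -4/ 3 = -1.33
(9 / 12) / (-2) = -3 / 8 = -0.38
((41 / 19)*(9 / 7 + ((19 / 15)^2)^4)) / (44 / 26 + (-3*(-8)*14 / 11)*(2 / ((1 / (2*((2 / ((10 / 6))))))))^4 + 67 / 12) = 3329033841500224 / 3162890157745381875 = 0.00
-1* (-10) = 10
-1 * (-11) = 11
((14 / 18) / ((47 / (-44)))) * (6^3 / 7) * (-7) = 7392 / 47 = 157.28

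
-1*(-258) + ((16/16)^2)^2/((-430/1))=110939/430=258.00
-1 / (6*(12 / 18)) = -1 / 4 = -0.25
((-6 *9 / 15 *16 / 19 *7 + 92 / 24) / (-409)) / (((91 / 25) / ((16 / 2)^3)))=12686080 / 2121483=5.98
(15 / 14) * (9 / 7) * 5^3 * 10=84375 / 49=1721.94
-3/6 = -1/2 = -0.50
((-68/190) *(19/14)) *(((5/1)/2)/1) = -17/14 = -1.21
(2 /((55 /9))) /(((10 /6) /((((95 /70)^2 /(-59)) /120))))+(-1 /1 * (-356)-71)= 18126566751 /63602000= 285.00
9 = 9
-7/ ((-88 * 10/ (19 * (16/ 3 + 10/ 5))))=133/ 120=1.11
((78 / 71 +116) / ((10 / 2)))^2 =69122596 / 126025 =548.48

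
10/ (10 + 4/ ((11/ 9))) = 55/ 73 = 0.75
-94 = -94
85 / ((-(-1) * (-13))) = -85 / 13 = -6.54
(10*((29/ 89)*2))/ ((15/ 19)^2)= 41876/ 4005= 10.46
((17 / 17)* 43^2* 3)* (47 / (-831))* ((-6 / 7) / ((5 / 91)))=6778434 / 1385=4894.18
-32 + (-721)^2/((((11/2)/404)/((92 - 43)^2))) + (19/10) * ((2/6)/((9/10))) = 27229383856361/297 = 91681427125.79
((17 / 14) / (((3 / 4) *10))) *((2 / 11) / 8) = 17 / 4620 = 0.00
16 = 16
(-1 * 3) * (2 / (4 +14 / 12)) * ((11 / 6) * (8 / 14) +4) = -1272 / 217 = -5.86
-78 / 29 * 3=-234 / 29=-8.07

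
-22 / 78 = -11 / 39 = -0.28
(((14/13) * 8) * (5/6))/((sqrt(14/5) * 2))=10 * sqrt(70)/39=2.15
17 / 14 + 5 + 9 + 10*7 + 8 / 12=85.88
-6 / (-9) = 2 / 3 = 0.67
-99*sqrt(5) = -221.37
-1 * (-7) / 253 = 7 / 253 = 0.03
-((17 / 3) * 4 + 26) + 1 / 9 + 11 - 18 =-500 / 9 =-55.56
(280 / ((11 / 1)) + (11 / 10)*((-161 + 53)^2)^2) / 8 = 1028869951 / 55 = 18706726.38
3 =3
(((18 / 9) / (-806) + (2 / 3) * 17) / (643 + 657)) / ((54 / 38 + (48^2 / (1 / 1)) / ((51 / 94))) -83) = 4424777 / 2114404866600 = 0.00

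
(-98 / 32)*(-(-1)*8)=-24.50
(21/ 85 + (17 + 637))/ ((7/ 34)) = 111222/ 35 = 3177.77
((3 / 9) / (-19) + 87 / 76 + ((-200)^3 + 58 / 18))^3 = -163846646808798091833669390625 / 320013504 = -511999164912734719575.05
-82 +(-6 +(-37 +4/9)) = -1121/9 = -124.56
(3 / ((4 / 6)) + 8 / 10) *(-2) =-53 / 5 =-10.60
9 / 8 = 1.12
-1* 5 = -5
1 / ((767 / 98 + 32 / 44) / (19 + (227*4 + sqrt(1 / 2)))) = 539*sqrt(2) / 9221 + 999306 / 9221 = 108.46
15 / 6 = 5 / 2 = 2.50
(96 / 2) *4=192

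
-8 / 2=-4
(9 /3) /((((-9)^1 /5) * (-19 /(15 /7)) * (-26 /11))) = -275 /3458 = -0.08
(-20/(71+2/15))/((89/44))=-1200/8633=-0.14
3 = 3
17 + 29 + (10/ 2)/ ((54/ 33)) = 883/ 18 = 49.06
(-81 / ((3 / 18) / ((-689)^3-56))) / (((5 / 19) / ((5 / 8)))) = 1510141403025 / 4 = 377535350756.25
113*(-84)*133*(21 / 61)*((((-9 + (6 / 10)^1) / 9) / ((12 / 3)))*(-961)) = -29723424402 / 305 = -97453850.50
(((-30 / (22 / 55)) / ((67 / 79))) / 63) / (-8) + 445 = 5010895 / 11256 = 445.18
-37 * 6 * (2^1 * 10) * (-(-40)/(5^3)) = -7104/5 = -1420.80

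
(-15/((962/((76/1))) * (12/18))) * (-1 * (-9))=-7695/481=-16.00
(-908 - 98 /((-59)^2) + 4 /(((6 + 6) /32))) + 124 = -8076214 /10443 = -773.36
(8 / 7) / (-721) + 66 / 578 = 164239 / 1458583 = 0.11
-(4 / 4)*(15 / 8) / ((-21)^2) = -5 / 1176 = -0.00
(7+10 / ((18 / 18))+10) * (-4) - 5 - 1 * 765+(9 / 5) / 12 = -17557 / 20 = -877.85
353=353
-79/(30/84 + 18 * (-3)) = 1106/751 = 1.47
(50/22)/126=25/1386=0.02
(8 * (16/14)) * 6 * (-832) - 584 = -323576/7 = -46225.14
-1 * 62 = -62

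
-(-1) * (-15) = -15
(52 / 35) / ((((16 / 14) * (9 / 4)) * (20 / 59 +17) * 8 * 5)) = 767 / 920700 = 0.00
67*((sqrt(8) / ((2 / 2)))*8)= 1516.04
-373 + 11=-362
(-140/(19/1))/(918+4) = -70/8759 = -0.01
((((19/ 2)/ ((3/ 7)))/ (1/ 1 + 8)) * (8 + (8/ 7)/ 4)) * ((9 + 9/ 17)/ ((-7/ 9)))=-29754/ 119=-250.03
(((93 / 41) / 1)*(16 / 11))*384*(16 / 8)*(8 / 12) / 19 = 761856 / 8569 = 88.91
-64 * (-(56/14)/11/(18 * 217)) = 128/21483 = 0.01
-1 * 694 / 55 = -694 / 55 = -12.62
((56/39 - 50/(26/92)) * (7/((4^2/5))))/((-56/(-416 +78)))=-111215/48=-2316.98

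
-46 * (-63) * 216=625968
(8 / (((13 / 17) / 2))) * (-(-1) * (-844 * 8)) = -1836544 / 13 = -141272.62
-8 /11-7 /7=-19 /11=-1.73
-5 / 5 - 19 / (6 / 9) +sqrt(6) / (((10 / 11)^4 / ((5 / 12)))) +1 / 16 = -471 / 16 +14641 * sqrt(6) / 24000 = -27.94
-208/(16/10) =-130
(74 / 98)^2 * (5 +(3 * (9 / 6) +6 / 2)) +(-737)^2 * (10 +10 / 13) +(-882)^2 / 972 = 1095636185561 / 187278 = 5850319.77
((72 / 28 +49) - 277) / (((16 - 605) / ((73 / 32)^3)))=306934413 / 67551232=4.54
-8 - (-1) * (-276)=-284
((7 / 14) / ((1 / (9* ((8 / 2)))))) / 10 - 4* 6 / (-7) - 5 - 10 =-342 / 35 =-9.77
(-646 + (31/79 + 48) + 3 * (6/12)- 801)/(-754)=220743/119132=1.85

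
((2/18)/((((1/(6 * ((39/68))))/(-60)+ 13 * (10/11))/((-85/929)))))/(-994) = 0.00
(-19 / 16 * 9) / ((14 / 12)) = -513 / 56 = -9.16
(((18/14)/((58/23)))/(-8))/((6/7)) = -69/928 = -0.07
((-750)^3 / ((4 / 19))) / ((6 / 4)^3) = -593750000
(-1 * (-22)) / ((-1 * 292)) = -11 / 146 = -0.08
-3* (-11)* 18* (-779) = -462726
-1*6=-6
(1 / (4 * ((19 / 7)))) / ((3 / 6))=7 / 38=0.18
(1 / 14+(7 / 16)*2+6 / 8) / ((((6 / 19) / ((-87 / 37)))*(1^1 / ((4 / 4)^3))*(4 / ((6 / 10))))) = -31407 / 16576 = -1.89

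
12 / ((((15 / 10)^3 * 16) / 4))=8 / 9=0.89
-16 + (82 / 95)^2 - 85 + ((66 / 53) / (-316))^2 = -63448143300451 / 632867980900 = -100.25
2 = 2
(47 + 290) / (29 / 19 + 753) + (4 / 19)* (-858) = -49079495 / 272384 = -180.18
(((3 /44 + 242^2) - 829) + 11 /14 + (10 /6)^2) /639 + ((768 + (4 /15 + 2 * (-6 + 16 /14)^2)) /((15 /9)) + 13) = 183702175589 /309978900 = 592.63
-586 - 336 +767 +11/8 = -1229/8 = -153.62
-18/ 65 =-0.28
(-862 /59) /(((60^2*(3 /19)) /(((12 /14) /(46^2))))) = -8189 /786517200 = -0.00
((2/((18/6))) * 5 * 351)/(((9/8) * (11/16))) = 16640/11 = 1512.73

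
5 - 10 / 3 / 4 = 25 / 6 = 4.17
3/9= 1/3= 0.33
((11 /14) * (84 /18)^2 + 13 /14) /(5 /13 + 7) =29549 /12096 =2.44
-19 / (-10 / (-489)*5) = -9291 / 50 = -185.82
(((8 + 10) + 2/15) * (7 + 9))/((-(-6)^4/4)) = -0.90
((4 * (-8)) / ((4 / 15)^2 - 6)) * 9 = 32400 / 667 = 48.58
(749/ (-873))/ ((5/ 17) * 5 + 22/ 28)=-178262/ 468801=-0.38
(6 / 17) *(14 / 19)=84 / 323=0.26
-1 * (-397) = 397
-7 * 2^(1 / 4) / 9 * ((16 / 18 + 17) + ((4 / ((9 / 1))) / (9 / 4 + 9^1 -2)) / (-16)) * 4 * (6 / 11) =-333536 * 2^(1 / 4) / 10989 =-36.09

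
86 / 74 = 43 / 37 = 1.16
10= 10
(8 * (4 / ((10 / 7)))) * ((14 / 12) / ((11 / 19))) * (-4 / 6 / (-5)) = 14896 / 2475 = 6.02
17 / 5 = 3.40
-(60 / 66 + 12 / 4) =-43 / 11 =-3.91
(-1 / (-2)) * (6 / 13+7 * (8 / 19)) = 421 / 247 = 1.70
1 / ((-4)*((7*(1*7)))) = -1 / 196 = -0.01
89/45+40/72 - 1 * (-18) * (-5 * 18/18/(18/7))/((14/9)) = -599/30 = -19.97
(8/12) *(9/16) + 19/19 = 11/8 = 1.38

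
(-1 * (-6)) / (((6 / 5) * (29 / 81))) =405 / 29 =13.97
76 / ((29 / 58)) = 152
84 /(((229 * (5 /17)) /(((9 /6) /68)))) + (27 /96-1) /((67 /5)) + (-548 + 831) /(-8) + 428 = 963783121 /2454880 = 392.60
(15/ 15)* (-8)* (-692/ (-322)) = -17.19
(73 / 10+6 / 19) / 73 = 1447 / 13870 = 0.10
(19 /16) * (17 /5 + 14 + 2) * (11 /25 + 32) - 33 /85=25396241 /34000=746.95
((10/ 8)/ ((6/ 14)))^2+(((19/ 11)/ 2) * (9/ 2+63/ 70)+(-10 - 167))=-1297529/ 7920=-163.83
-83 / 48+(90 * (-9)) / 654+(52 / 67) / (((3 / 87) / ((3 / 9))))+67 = 8358697 / 116848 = 71.53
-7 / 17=-0.41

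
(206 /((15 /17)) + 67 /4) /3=15013 /180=83.41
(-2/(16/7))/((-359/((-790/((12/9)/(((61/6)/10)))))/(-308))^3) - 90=357635540461942289/2961169856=120775084.80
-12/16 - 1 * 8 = -35/4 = -8.75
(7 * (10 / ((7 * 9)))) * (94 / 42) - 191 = -35629 / 189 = -188.51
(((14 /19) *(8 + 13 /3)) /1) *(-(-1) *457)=236726 /57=4153.09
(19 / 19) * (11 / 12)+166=2003 / 12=166.92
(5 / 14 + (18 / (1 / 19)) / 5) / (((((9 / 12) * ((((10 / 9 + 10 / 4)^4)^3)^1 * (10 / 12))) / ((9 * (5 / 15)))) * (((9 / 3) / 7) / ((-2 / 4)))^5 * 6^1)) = -3438363807245074176 / 142200226577642822265625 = -0.00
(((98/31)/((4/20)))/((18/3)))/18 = 245/1674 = 0.15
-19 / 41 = -0.46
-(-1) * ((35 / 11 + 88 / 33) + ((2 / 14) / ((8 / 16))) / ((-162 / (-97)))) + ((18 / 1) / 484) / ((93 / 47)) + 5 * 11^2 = 2599133525 / 4253634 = 611.04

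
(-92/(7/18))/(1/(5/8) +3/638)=-5282640/35833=-147.42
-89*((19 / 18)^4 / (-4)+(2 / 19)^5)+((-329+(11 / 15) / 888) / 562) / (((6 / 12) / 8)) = 986644630884223979 / 54050045615674560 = 18.25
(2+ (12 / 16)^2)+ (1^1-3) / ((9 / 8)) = 113 / 144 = 0.78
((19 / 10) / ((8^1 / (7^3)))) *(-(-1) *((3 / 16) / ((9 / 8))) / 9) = 6517 / 4320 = 1.51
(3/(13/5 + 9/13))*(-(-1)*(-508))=-49530/107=-462.90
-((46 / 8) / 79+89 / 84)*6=-3757 / 553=-6.79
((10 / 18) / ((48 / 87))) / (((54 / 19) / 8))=2755 / 972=2.83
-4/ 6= -2/ 3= -0.67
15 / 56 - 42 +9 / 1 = -1833 / 56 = -32.73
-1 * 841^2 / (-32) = 707281 / 32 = 22102.53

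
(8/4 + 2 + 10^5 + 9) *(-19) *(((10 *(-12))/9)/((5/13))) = 197625688/3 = 65875229.33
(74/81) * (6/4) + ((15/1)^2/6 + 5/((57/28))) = 42401/1026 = 41.33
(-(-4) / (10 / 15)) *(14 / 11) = 84 / 11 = 7.64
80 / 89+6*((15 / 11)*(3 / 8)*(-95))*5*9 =-51360605 / 3916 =-13115.58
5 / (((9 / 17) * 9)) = 85 / 81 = 1.05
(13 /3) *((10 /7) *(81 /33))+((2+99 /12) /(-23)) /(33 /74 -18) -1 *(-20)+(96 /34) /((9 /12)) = 3049320245 /78217986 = 38.98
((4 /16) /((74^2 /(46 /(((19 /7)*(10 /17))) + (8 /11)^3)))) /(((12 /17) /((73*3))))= 4581259467 /11078605120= 0.41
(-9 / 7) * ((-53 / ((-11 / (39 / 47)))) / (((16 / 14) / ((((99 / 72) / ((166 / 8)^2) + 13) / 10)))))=-1666438137 / 284929040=-5.85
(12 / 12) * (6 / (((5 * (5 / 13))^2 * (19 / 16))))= 16224 / 11875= 1.37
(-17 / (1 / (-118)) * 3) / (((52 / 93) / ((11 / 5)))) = 3078207 / 130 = 23678.52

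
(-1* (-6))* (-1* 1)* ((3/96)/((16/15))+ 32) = -49197/256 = -192.18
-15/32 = -0.47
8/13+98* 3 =3830/13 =294.62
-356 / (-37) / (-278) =-178 / 5143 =-0.03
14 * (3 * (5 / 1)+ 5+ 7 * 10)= 1260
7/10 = 0.70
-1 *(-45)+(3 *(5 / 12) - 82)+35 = -0.75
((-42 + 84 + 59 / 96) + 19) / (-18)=-5915 / 1728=-3.42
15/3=5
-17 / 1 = -17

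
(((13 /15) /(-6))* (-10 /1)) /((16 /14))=91 /72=1.26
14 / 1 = 14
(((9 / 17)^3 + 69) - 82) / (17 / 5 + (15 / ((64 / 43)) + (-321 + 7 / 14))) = 20204800 / 482687511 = 0.04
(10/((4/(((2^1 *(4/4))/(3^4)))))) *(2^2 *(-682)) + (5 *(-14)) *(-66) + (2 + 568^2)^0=360661/81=4452.60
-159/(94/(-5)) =795/94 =8.46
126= 126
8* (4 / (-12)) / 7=-8 / 21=-0.38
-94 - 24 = -118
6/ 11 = 0.55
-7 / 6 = -1.17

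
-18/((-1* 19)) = 18/19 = 0.95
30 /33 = 10 /11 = 0.91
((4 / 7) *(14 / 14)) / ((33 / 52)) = 0.90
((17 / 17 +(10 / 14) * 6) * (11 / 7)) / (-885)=-0.01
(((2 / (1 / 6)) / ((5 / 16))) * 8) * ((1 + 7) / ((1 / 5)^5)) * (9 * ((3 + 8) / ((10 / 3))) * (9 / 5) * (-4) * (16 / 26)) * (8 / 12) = -8758886400 / 13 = -673760492.31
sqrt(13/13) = 1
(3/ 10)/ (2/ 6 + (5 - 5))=9/ 10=0.90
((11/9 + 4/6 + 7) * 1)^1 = 80/9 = 8.89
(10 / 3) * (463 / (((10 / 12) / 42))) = 77784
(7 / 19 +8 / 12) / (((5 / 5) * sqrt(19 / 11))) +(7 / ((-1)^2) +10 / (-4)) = 59 * sqrt(209) / 1083 +9 / 2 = 5.29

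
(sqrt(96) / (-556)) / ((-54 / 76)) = 38 * sqrt(6) / 3753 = 0.02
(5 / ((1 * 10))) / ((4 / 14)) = 7 / 4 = 1.75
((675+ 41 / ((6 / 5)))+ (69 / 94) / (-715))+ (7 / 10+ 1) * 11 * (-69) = -117174121 / 201630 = -581.13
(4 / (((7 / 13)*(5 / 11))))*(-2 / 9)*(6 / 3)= -2288 / 315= -7.26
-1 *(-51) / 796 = 51 / 796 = 0.06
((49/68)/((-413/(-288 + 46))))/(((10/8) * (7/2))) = 484/5015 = 0.10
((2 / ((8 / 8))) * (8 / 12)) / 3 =4 / 9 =0.44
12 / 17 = 0.71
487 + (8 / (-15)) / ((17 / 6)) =41379 / 85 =486.81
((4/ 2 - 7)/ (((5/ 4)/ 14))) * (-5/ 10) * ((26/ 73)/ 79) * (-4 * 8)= -23296/ 5767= -4.04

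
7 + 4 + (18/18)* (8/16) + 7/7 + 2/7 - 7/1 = 81/14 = 5.79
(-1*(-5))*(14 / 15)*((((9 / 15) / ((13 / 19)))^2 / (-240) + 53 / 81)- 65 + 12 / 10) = -12102230861 / 41067000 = -294.69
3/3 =1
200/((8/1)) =25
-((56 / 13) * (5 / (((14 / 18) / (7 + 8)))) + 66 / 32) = -86829 / 208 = -417.45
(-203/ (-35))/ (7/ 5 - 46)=-29/ 223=-0.13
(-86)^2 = 7396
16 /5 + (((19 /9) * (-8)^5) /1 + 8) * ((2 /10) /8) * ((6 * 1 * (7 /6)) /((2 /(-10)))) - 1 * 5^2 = 2722544 /45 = 60500.98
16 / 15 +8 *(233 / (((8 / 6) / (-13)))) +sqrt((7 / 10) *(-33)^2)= -272594 / 15 +33 *sqrt(70) / 10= -18145.32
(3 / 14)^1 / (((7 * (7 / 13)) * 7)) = 39 / 4802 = 0.01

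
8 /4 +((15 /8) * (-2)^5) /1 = -58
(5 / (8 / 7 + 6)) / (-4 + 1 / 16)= -8 / 45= -0.18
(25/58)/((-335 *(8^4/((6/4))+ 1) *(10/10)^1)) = -3/6369154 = -0.00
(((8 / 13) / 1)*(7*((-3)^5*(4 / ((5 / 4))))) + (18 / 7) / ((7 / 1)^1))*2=-21335004 / 3185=-6698.59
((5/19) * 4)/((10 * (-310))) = -1/2945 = -0.00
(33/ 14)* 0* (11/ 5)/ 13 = 0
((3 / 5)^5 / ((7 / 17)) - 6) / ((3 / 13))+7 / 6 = -3151969 / 131250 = -24.02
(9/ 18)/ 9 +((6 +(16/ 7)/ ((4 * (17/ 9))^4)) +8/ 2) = 846627905/ 84189168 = 10.06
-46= -46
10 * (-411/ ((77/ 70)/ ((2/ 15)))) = -5480/ 11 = -498.18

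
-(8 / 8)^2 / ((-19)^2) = -0.00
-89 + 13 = -76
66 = 66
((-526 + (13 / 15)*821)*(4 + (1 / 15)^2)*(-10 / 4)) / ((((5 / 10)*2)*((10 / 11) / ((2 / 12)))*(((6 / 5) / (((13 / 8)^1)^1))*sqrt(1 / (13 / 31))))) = -358570069*sqrt(403) / 24105600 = -298.61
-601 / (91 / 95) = -57095 / 91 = -627.42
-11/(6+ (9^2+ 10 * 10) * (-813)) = 1/13377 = 0.00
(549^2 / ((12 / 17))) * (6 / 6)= 1707939 / 4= 426984.75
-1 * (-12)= 12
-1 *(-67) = 67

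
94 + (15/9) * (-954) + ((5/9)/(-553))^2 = -37056711359/24770529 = -1496.00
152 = 152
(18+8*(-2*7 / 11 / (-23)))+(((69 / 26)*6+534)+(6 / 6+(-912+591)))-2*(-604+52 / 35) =1453.39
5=5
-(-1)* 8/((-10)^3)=-1/125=-0.01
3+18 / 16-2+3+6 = 89 / 8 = 11.12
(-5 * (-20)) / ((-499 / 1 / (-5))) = 500 / 499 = 1.00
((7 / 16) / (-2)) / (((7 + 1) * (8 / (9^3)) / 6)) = -14.95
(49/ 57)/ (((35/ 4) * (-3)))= -28/ 855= -0.03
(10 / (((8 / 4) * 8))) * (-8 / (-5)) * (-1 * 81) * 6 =-486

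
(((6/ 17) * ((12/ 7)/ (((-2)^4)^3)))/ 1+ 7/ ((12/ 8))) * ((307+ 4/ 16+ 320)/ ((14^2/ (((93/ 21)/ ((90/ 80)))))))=58.79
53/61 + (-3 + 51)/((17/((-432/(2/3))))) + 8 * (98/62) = -58383229/32147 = -1816.13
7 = 7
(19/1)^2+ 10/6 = 362.67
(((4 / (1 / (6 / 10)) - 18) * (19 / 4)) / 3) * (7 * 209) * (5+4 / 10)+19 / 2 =-4878136 / 25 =-195125.44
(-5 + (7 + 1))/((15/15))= 3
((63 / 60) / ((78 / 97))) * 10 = 679 / 52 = 13.06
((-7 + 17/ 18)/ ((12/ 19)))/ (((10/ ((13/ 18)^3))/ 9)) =-4549987/ 1399680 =-3.25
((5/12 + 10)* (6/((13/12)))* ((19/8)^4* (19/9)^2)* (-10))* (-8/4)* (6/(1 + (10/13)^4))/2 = 64599875348125/177689088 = 363555.67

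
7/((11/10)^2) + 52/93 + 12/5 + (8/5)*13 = 1662308/56265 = 29.54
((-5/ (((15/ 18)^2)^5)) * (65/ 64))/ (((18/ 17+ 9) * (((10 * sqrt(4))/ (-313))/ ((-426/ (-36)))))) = 21481951842/ 37109375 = 578.88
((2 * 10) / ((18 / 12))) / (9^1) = 40 / 27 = 1.48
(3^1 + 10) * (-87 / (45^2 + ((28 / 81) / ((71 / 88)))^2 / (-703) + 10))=-26296906677093 / 47315825129309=-0.56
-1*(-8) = 8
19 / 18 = 1.06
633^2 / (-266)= -400689 / 266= -1506.35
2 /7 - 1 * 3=-19 /7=-2.71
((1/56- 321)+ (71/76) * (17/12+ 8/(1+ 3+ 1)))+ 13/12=-10121213/31920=-317.08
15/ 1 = 15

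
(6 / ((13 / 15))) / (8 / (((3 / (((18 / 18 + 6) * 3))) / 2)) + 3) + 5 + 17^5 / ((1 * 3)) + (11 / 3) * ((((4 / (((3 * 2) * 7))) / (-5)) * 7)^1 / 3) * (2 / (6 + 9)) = 286565689694 / 605475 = 473290.71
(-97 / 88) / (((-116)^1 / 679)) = 65863 / 10208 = 6.45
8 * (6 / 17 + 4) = 592 / 17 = 34.82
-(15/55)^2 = -9/121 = -0.07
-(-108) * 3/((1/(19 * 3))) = 18468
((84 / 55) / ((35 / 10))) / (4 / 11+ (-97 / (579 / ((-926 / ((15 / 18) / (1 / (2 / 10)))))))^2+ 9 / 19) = 0.00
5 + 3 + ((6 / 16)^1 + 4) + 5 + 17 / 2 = 207 / 8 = 25.88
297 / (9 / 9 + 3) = 74.25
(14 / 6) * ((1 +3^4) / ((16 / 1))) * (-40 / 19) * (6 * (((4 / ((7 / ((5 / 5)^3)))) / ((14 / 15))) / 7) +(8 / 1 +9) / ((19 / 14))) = -17436070 / 53067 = -328.57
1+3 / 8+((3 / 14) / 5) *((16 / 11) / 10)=21271 / 15400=1.38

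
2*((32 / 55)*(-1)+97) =10606 / 55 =192.84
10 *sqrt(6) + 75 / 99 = 25 / 33 + 10 *sqrt(6) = 25.25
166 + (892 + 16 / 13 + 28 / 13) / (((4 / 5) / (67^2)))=65317108 / 13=5024392.92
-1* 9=-9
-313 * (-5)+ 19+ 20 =1604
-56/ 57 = -0.98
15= 15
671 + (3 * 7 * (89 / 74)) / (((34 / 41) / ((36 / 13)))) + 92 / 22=68316850 / 89947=759.52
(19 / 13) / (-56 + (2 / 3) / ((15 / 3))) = -285 / 10894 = -0.03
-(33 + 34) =-67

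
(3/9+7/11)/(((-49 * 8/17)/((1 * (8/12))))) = -136/4851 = -0.03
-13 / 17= -0.76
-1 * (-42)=42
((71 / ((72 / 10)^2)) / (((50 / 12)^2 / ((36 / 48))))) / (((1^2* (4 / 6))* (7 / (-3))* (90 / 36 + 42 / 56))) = -213 / 18200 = -0.01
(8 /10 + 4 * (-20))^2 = 156816 /25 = 6272.64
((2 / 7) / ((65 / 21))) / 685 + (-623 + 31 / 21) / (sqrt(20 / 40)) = 6 / 44525 - 13052 * sqrt(2) / 21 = -878.97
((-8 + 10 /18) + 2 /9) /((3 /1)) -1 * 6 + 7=-38 /27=-1.41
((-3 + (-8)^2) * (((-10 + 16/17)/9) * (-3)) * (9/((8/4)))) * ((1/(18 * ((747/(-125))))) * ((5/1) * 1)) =-38.53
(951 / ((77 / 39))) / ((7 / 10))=370890 / 539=688.11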